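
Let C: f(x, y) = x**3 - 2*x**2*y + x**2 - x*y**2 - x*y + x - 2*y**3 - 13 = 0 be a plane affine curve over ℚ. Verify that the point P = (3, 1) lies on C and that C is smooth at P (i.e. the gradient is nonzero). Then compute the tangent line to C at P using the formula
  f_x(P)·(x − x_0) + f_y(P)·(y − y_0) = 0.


Tangent line at P: 20*x - 33*y - 27 = 0.

Step 1: f(3, 1) = 0, so P lies on C.
Step 2: partial derivatives
  f_x(x, y) = 3*x**2 - 4*x*y + 2*x - y**2 - y + 1, f_y(x, y) = -2*x**2 - 2*x*y - x - 6*y**2.
  f_x(P) = 20, f_y(P) = -33 (gradient nonzero, so P is smooth).
Step 3: tangent line at P: 20·(x − 3) + -33·(y − 1) = 0.
Expanding: 20*x - 33*y - 27 = 0.


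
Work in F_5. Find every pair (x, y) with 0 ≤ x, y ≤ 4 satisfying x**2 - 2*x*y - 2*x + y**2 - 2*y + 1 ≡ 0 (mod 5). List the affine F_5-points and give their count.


Affine F_5-points: {(0, 1), (1, 0), (1, 4), (4, 1), (4, 4)}; count = 5.

For each of the 25 pairs (x, y) ∈ F_5², evaluate f(x, y) mod 5. Record the zeros.
  x = 0: [0↦1, 1↦0, 2↦1, 3↦4, 4↦4]  zeros at y ∈ {1}
  x = 1: [0↦0, 1↦2, 2↦1, 3↦2, 4↦0]  zeros at y ∈ {0, 4}
  x = 2: [0↦1, 1↦1, 2↦3, 3↦2, 4↦3]  zeros at y ∈ ∅
  x = 3: [0↦4, 1↦2, 2↦2, 3↦4, 4↦3]  zeros at y ∈ ∅
  x = 4: [0↦4, 1↦0, 2↦3, 3↦3, 4↦0]  zeros at y ∈ {1, 4}
Collecting zeros: affine points = {(0, 1), (1, 0), (1, 4), (4, 1), (4, 4)}.
Total count |C(F_5)_aff| = 5.


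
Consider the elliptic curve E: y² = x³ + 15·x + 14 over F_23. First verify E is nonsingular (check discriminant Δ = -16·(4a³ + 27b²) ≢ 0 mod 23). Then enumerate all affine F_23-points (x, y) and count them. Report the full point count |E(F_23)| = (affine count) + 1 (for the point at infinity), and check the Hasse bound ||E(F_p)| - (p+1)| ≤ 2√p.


Affine points = {(2, 11), (2, 12), (4, 0), (7, 5), (7, 18), (8, 5), (8, 18), (9, 2), (9, 21), (12, 6), (12, 17), (14, 1), (14, 22), (15, 7), (15, 16), (16, 7), (16, 16)}; affine count = 17; |E(F_23)| = 18.

Discriminant check: Δ ∝ 4a³ + 27b² = 4·15³ + 27·14² = 4·3375 + 27·196 ≡ 1 (mod 23). Nonzero ⇒ E is nonsingular.
For each x ∈ F_23, compute rhs = x³ + 15·x + 14 mod 23, then count y ∈ F_23 with y² ≡ rhs.
  x = 0: rhs = 14, matching y values: none (0 points).
  x = 1: rhs = 7, matching y values: none (0 points).
  x = 2: rhs = 6, matching y values: 11, 12 (2 points).
  x = 3: rhs = 17, matching y values: none (0 points).
  x = 4: rhs = 0, matching y values: 0 (1 points).
  x = 5: rhs = 7, matching y values: none (0 points).
  x = 6: rhs = 21, matching y values: none (0 points).
  x = 7: rhs = 2, matching y values: 5, 18 (2 points).
  x = 8: rhs = 2, matching y values: 5, 18 (2 points).
  x = 9: rhs = 4, matching y values: 2, 21 (2 points).
  x = 10: rhs = 14, matching y values: none (0 points).
  x = 11: rhs = 15, matching y values: none (0 points).
  x = 12: rhs = 13, matching y values: 6, 17 (2 points).
  x = 13: rhs = 14, matching y values: none (0 points).
  x = 14: rhs = 1, matching y values: 1, 22 (2 points).
  x = 15: rhs = 3, matching y values: 7, 16 (2 points).
  x = 16: rhs = 3, matching y values: 7, 16 (2 points).
  x = 17: rhs = 7, matching y values: none (0 points).
  x = 18: rhs = 21, matching y values: none (0 points).
  x = 19: rhs = 5, matching y values: none (0 points).
  x = 20: rhs = 11, matching y values: none (0 points).
  x = 21: rhs = 22, matching y values: none (0 points).
  x = 22: rhs = 21, matching y values: none (0 points).
Total affine count: 17.
Full point count |E(F_23)| = 17 + 1 = 18.
Hasse bound: |18 − (23+1)| = |-6| = 6 ≤ 2√23 ≈ 9.5917 ✓.


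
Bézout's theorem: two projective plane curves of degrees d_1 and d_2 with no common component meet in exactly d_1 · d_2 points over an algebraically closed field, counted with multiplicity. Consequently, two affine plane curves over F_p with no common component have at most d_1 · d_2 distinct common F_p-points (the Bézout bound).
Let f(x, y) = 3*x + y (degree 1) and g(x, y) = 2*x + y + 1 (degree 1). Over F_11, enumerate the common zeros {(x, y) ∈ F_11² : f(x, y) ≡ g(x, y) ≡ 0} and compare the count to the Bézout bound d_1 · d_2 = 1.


Common zeros: {(1, 8)}; count = 1; Bézout bound = 1.

deg(f) = 1, deg(g) = 1, so Bézout bound = 1.
Scan x ∈ F_11. For each x, list the y ∈ F_11 with f(x, y) ≡ 0 and those with g(x, y) ≡ 0 (mod 11); the common zeros in that column are the intersection.
  x = 0: f ≡ 0 at y ∈ {0}; g ≡ 0 at y ∈ {10}; common: ∅.
  x = 1: f ≡ 0 at y ∈ {8}; g ≡ 0 at y ∈ {8}; common: {8}.
  x = 2: f ≡ 0 at y ∈ {5}; g ≡ 0 at y ∈ {6}; common: ∅.
  x = 3: f ≡ 0 at y ∈ {2}; g ≡ 0 at y ∈ {4}; common: ∅.
  x = 4: f ≡ 0 at y ∈ {10}; g ≡ 0 at y ∈ {2}; common: ∅.
  x = 5: f ≡ 0 at y ∈ {7}; g ≡ 0 at y ∈ {0}; common: ∅.
  x = 6: f ≡ 0 at y ∈ {4}; g ≡ 0 at y ∈ {9}; common: ∅.
  x = 7: f ≡ 0 at y ∈ {1}; g ≡ 0 at y ∈ {7}; common: ∅.
  x = 8: f ≡ 0 at y ∈ {9}; g ≡ 0 at y ∈ {5}; common: ∅.
  x = 9: f ≡ 0 at y ∈ {6}; g ≡ 0 at y ∈ {3}; common: ∅.
  x = 10: f ≡ 0 at y ∈ {3}; g ≡ 0 at y ∈ {1}; common: ∅.
Collecting: common zeros = {(1, 8)}, so the count is 1.
Comparison with the Bézout bound: 1 ≤ 1 = deg(f)·deg(g), as expected for curves with no common component (the bound is attained).


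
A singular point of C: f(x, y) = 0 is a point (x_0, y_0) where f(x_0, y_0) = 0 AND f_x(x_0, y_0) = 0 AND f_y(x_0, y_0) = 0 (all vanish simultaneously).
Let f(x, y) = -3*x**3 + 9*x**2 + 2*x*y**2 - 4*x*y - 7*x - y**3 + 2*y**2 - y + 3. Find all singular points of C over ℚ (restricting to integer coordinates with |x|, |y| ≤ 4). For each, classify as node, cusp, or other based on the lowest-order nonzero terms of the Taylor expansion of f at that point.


Singular points: {(1, 1)}; classification: cusp.

Compute partial derivatives:
  f_x = -9*x**2 + 18*x + 2*y**2 - 4*y - 7.
  f_y = 4*x*y - 4*x - 3*y**2 + 4*y - 1.
Scan x_0 ∈ {−4, ..., 4}. For each x_0, f_y(x_0, y) is a polynomial in y; find its integer roots y ∈ {−4, ..., 4}, then test f_x and f at those candidates.
  x = -4: f_y(-4, y) = -3*y**2 - 12*y + 15; vanishes at y ∈ {1}. (-4, 1): f_x = -225 ≠ 0.
  x = -3: f_y(-3, y) = -3*y**2 - 8*y + 11; vanishes at y ∈ {1}. (-3, 1): f_x = -144 ≠ 0.
  x = -2: f_y(-2, y) = -3*y**2 - 4*y + 7; vanishes at y ∈ {1}. (-2, 1): f_x = -81 ≠ 0.
  x = -1: f_y(-1, y) = 3 - 3*y**2; vanishes at y ∈ {-1, 1}. (-1, -1): f_x = -28 ≠ 0; (-1, 1): f_x = -36 ≠ 0.
  x = 0: f_y(0, y) = -3*y**2 + 4*y - 1; vanishes at y ∈ {1}. (0, 1): f_x = -9 ≠ 0.
  x = 1: f_y(1, y) = -3*y**2 + 8*y - 5; vanishes at y ∈ {1}. (1, 1): f_x = 0, f = 0 — SINGULAR.
  x = 2: f_y(2, y) = -3*y**2 + 12*y - 9; vanishes at y ∈ {1, 3}. (2, 1): f_x = -9 ≠ 0; (2, 3): f_x = -1 ≠ 0.
  x = 3: f_y(3, y) = -3*y**2 + 16*y - 13; vanishes at y ∈ {1}. (3, 1): f_x = -36 ≠ 0.
  x = 4: f_y(4, y) = -3*y**2 + 20*y - 17; vanishes at y ∈ {1}. (4, 1): f_x = -81 ≠ 0.
Only singular point on the grid: (1, 1).
Classify: substitute x = 1 + u, y = 1 + v and expand: f = -3*u**3 + 2*u*v**2 - v**3 + v**2.
No constant or linear terms (consistent with a singular point). Quadratic part: v**2. Cubic part: -3*u**3 + 2*u*v**2 - v**3.
The quadratic part v**2 is a perfect square, so there is a single (double) tangent line v = 0, i.e. y = 1. Restricting the cubic part to that line (v = 0) leaves -3*u**3 ≠ 0, so f is not divisible by v and the branch is v² ≈ 3*u**3 to lowest order — this is a cusp.
Classification: cusp.


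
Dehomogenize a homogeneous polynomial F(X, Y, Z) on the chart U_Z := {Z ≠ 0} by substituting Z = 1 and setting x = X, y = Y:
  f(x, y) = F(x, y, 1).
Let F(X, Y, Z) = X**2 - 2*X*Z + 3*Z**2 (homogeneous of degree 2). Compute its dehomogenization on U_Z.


f(x, y) = x**2 - 2*x + 3

On U_Z we set Z = 1. Each monomial c·X^i·Y^j·Z^k in F becomes c·x^i·y^j·1^k = c·x^i·y^j.
Substituting Z = 1: F(X, Y, 1) = x**2 - 2*x + 3.
Note: deg(f) ≤ deg(F) = 2; strict inequality happens when F is divisible by Z (lost terms).


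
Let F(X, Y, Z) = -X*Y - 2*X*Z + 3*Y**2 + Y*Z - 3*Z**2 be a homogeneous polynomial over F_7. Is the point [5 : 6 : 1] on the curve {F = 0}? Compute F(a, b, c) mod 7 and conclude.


F(5,6,1) ≡ 1 (mod 7); P is NOT on the curve.

Evaluate F(5, 6, 1) term-by-term (mod 7).
  -X*Y ↦ -1·5·6·1 = -30
  -2*X*Z ↦ -2·5·1·1 = -10
  3*Y**2 ↦ 3·1·36·1 = 108
  Y*Z ↦ 1·1·6·1 = 6
  -3*Z**2 ↦ -3·1·1·1 = -3
Sum: F(5, 6, 1) = (-30) + (-10) + (108) + (6) + (-3) = 71.
Reducing mod 7: 71 ≡ 1 (mod 7).
Since F(a, b, c) ≡ 1 ≠ 0 (mod 7), P does NOT lie on the curve.


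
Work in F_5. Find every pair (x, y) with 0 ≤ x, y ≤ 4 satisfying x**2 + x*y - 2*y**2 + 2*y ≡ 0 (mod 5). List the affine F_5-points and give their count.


Affine F_5-points: {(0, 0), (0, 1), (4, 1), (4, 2)}; count = 4.

For each of the 25 pairs (x, y) ∈ F_5², evaluate f(x, y) mod 5. Record the zeros.
  x = 0: [0↦0, 1↦0, 2↦1, 3↦3, 4↦1]  zeros at y ∈ {0, 1}
  x = 1: [0↦1, 1↦2, 2↦4, 3↦2, 4↦1]  zeros at y ∈ ∅
  x = 2: [0↦4, 1↦1, 2↦4, 3↦3, 4↦3]  zeros at y ∈ ∅
  x = 3: [0↦4, 1↦2, 2↦1, 3↦1, 4↦2]  zeros at y ∈ ∅
  x = 4: [0↦1, 1↦0, 2↦0, 3↦1, 4↦3]  zeros at y ∈ {1, 2}
Collecting zeros: affine points = {(0, 0), (0, 1), (4, 1), (4, 2)}.
Total count |C(F_5)_aff| = 4.


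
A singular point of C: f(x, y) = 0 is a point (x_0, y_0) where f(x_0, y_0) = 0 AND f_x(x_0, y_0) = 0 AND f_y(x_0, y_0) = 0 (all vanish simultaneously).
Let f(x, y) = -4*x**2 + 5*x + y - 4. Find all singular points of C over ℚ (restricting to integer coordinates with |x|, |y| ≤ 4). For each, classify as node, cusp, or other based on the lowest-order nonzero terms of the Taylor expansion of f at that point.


No singular points in the scanned grid; C is smooth there.

Compute partial derivatives:
  f_x = 5 - 8*x.
  f_y = 1.
f_y = 1 is a nonzero constant, so f_y never vanishes: no point (x, y) can satisfy f = f_x = f_y = 0. In particular no (x, y) ∈ {−4, ..., 4}² is singular; the curve is smooth.


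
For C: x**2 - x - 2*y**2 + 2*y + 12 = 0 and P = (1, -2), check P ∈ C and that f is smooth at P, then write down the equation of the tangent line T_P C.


Tangent line at P: x + 10*y + 19 = 0.

Step 1: f(1, -2) = 0, so P lies on C.
Step 2: partial derivatives
  f_x(x, y) = 2*x - 1, f_y(x, y) = 2 - 4*y.
  f_x(P) = 1, f_y(P) = 10 (gradient nonzero, so P is smooth).
Step 3: tangent line at P: 1·(x − 1) + 10·(y − -2) = 0.
Expanding: x + 10*y + 19 = 0.


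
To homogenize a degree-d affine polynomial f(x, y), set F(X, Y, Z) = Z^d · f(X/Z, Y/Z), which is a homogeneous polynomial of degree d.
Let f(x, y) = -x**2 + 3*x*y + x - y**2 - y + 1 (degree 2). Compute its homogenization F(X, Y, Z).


F(X, Y, Z) = -X**2 + 3*X*Y + X*Z - Y**2 - Y*Z + Z**2

deg(f) = 2.
Substitute x = X/Z, y = Y/Z into f, then multiply by Z^2.
  monomial -1·x^2·y^0 ↦ -1·X^2·Y^0·Z^0.
  monomial 3·x^1·y^1 ↦ 3·X^1·Y^1·Z^0.
  monomial 1·x^1·y^0 ↦ 1·X^1·Y^0·Z^1.
  monomial -1·x^0·y^2 ↦ -1·X^0·Y^2·Z^0.
  monomial -1·x^0·y^1 ↦ -1·X^0·Y^1·Z^1.
  monomial 1·x^0·y^0 ↦ 1·X^0·Y^0·Z^2.
Collecting: F(X, Y, Z) = -X**2 + 3*X*Y + X*Z - Y**2 - Y*Z + Z**2.


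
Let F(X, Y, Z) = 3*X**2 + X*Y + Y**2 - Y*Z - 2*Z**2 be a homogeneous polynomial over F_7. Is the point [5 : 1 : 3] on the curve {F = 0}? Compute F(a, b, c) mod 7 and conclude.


F(5,1,3) ≡ 4 (mod 7); P is NOT on the curve.

Evaluate F(5, 1, 3) term-by-term (mod 7).
  3*X**2 ↦ 3·25·1·1 = 75
  X*Y ↦ 1·5·1·1 = 5
  Y**2 ↦ 1·1·1·1 = 1
  -Y*Z ↦ -1·1·1·3 = -3
  -2*Z**2 ↦ -2·1·1·9 = -18
Sum: F(5, 1, 3) = (75) + (5) + (1) + (-3) + (-18) = 60.
Reducing mod 7: 60 ≡ 4 (mod 7).
Since F(a, b, c) ≡ 4 ≠ 0 (mod 7), P does NOT lie on the curve.


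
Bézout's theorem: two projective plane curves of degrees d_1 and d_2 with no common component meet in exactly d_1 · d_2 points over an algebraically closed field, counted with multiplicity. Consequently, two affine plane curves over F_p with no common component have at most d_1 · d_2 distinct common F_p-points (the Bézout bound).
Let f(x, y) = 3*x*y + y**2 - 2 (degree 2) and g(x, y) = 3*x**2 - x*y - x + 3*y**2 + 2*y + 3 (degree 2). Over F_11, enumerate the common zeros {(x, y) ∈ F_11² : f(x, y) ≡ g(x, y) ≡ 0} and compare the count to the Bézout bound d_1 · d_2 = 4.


Common zeros: ∅; count = 0; Bézout bound = 4.

deg(f) = 2, deg(g) = 2, so Bézout bound = 4.
Scan x ∈ F_11. For each x, list the y ∈ F_11 with f(x, y) ≡ 0 and those with g(x, y) ≡ 0 (mod 11); the common zeros in that column are the intersection.
  x = 0: f ≡ 0 at y ∈ ∅; g ≡ 0 at y ∈ {5, 9}; common: ∅.
  x = 1: f ≡ 0 at y ∈ ∅; g ≡ 0 at y ∈ ∅; common: ∅.
  x = 2: f ≡ 0 at y ∈ {8}; g ≡ 0 at y ∈ {5, 6}; common: ∅.
  x = 3: f ≡ 0 at y ∈ {6, 7}; g ≡ 0 at y ∈ ∅; common: ∅.
  x = 4: f ≡ 0 at y ∈ {1, 9}; g ≡ 0 at y ∈ {2, 6}; common: ∅.
  x = 5: f ≡ 0 at y ∈ ∅; g ≡ 0 at y ∈ ∅; common: ∅.
  x = 6: f ≡ 0 at y ∈ ∅; g ≡ 0 at y ∈ ∅; common: ∅.
  x = 7: f ≡ 0 at y ∈ {2, 10}; g ≡ 0 at y ∈ {0, 9}; common: ∅.
  x = 8: f ≡ 0 at y ∈ {4, 5}; g ≡ 0 at y ∈ {0, 2}; common: ∅.
  x = 9: f ≡ 0 at y ∈ {3}; g ≡ 0 at y ∈ ∅; common: ∅.
  x = 10: f ≡ 0 at y ∈ ∅; g ≡ 0 at y ∈ ∅; common: ∅.
Collecting: common zeros = ∅, so the count is 0.
Comparison with the Bézout bound: 0 ≤ 4 = deg(f)·deg(g), as expected for curves with no common component (the affine F_11-count falls short of the bound because intersections may lie at infinity, over extension fields, or carry multiplicity).


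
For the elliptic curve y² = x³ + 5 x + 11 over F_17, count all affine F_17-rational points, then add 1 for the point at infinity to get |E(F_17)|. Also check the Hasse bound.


Affine points = {(1, 0), (3, 6), (3, 11), (5, 5), (5, 12), (6, 6), (6, 11), (7, 7), (7, 10), (8, 6), (8, 11)}; affine count = 11; |E(F_17)| = 12.

Discriminant check: Δ ∝ 4a³ + 27b² = 4·5³ + 27·11² = 4·125 + 27·121 ≡ 10 (mod 17). Nonzero ⇒ E is nonsingular.
For each x ∈ F_17, compute rhs = x³ + 5·x + 11 mod 17, then count y ∈ F_17 with y² ≡ rhs.
  x = 0: rhs = 11, matching y values: none (0 points).
  x = 1: rhs = 0, matching y values: 0 (1 points).
  x = 2: rhs = 12, matching y values: none (0 points).
  x = 3: rhs = 2, matching y values: 6, 11 (2 points).
  x = 4: rhs = 10, matching y values: none (0 points).
  x = 5: rhs = 8, matching y values: 5, 12 (2 points).
  x = 6: rhs = 2, matching y values: 6, 11 (2 points).
  x = 7: rhs = 15, matching y values: 7, 10 (2 points).
  x = 8: rhs = 2, matching y values: 6, 11 (2 points).
  x = 9: rhs = 3, matching y values: none (0 points).
  x = 10: rhs = 7, matching y values: none (0 points).
  x = 11: rhs = 3, matching y values: none (0 points).
  x = 12: rhs = 14, matching y values: none (0 points).
  x = 13: rhs = 12, matching y values: none (0 points).
  x = 14: rhs = 3, matching y values: none (0 points).
  x = 15: rhs = 10, matching y values: none (0 points).
  x = 16: rhs = 5, matching y values: none (0 points).
Total affine count: 11.
Full point count |E(F_17)| = 11 + 1 = 12.
Hasse bound: |12 − (17+1)| = |-6| = 6 ≤ 2√17 ≈ 8.2462 ✓.


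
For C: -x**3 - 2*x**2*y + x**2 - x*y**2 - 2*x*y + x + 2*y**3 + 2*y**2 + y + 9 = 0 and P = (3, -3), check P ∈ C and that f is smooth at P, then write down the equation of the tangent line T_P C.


Tangent line at P: 13*x + 37*y + 72 = 0.

Step 1: f(3, -3) = 0, so P lies on C.
Step 2: partial derivatives
  f_x(x, y) = -3*x**2 - 4*x*y + 2*x - y**2 - 2*y + 1, f_y(x, y) = -2*x**2 - 2*x*y - 2*x + 6*y**2 + 4*y + 1.
  f_x(P) = 13, f_y(P) = 37 (gradient nonzero, so P is smooth).
Step 3: tangent line at P: 13·(x − 3) + 37·(y − -3) = 0.
Expanding: 13*x + 37*y + 72 = 0.


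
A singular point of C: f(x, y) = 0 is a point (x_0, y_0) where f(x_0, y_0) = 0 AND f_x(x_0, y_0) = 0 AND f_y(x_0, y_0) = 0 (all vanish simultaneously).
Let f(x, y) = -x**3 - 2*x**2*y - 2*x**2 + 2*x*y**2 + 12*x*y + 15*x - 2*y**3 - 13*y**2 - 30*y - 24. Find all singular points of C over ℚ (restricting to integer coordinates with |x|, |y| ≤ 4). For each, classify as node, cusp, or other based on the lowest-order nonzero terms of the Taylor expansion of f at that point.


Singular points: {(1, -2)}; classification: node.

Compute partial derivatives:
  f_x = -3*x**2 - 4*x*y - 4*x + 2*y**2 + 12*y + 15.
  f_y = -2*x**2 + 4*x*y + 12*x - 6*y**2 - 26*y - 30.
Scan x_0 ∈ {−4, ..., 4}. For each x_0, f_y(x_0, y) is a polynomial in y; find its integer roots y ∈ {−4, ..., 4}, then test f_x and f at those candidates.
  x = -4: f_y(-4, y) = -6*y**2 - 42*y - 110; no integer root y with |y| ≤ 4.
  x = -3: f_y(-3, y) = -6*y**2 - 38*y - 84; no integer root y with |y| ≤ 4.
  x = -2: f_y(-2, y) = -6*y**2 - 34*y - 62; no integer root y with |y| ≤ 4.
  x = -1: f_y(-1, y) = -6*y**2 - 30*y - 44; no integer root y with |y| ≤ 4.
  x = 0: f_y(0, y) = -6*y**2 - 26*y - 30; no integer root y with |y| ≤ 4.
  x = 1: f_y(1, y) = -6*y**2 - 22*y - 20; vanishes at y ∈ {-2}. (1, -2): f_x = 0, f = 0 — SINGULAR.
  x = 2: f_y(2, y) = -6*y**2 - 18*y - 14; no integer root y with |y| ≤ 4.
  x = 3: f_y(3, y) = -6*y**2 - 14*y - 12; no integer root y with |y| ≤ 4.
  x = 4: f_y(4, y) = -6*y**2 - 10*y - 14; no integer root y with |y| ≤ 4.
Only singular point on the grid: (1, -2).
Classify: substitute x = 1 + u, y = -2 + v and expand: f = -u**3 - 2*u**2*v - u**2 + 2*u*v**2 - 2*v**3 + v**2.
No constant or linear terms (consistent with a singular point). Quadratic part: -u**2 + v**2. Cubic part: -u**3 - 2*u**2*v + 2*u*v**2 - 2*v**3.
The quadratic part v**2 - u**2 = (v − u)(v + u) splits into two distinct linear factors, so there are two distinct tangent lines y − -2 = ±(x − 1) — this is a node (ordinary double point).
Classification: node.


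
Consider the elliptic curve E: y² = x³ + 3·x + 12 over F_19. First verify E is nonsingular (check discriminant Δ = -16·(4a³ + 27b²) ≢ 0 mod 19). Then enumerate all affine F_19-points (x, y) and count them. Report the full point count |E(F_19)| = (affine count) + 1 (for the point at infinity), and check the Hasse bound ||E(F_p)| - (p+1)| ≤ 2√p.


Affine points = {(1, 4), (1, 15), (2, 8), (2, 11), (5, 0), (8, 4), (8, 15), (10, 4), (10, 15), (12, 3), (12, 16), (13, 5), (13, 14), (14, 9), (14, 10), (17, 6), (17, 13)}; affine count = 17; |E(F_19)| = 18.

Discriminant check: Δ ∝ 4a³ + 27b² = 4·3³ + 27·12² = 4·27 + 27·144 ≡ 6 (mod 19). Nonzero ⇒ E is nonsingular.
For each x ∈ F_19, compute rhs = x³ + 3·x + 12 mod 19, then count y ∈ F_19 with y² ≡ rhs.
  x = 0: rhs = 12, matching y values: none (0 points).
  x = 1: rhs = 16, matching y values: 4, 15 (2 points).
  x = 2: rhs = 7, matching y values: 8, 11 (2 points).
  x = 3: rhs = 10, matching y values: none (0 points).
  x = 4: rhs = 12, matching y values: none (0 points).
  x = 5: rhs = 0, matching y values: 0 (1 points).
  x = 6: rhs = 18, matching y values: none (0 points).
  x = 7: rhs = 15, matching y values: none (0 points).
  x = 8: rhs = 16, matching y values: 4, 15 (2 points).
  x = 9: rhs = 8, matching y values: none (0 points).
  x = 10: rhs = 16, matching y values: 4, 15 (2 points).
  x = 11: rhs = 8, matching y values: none (0 points).
  x = 12: rhs = 9, matching y values: 3, 16 (2 points).
  x = 13: rhs = 6, matching y values: 5, 14 (2 points).
  x = 14: rhs = 5, matching y values: 9, 10 (2 points).
  x = 15: rhs = 12, matching y values: none (0 points).
  x = 16: rhs = 14, matching y values: none (0 points).
  x = 17: rhs = 17, matching y values: 6, 13 (2 points).
  x = 18: rhs = 8, matching y values: none (0 points).
Total affine count: 17.
Full point count |E(F_19)| = 17 + 1 = 18.
Hasse bound: |18 − (19+1)| = |-2| = 2 ≤ 2√19 ≈ 8.7178 ✓.


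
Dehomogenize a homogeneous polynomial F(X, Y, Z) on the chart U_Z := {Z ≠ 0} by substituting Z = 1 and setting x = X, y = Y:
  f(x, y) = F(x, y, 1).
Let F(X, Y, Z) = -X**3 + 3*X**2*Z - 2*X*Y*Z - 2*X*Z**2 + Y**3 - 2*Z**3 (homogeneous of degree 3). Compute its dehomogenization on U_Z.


f(x, y) = -x**3 + 3*x**2 - 2*x*y - 2*x + y**3 - 2

On U_Z we set Z = 1. Each monomial c·X^i·Y^j·Z^k in F becomes c·x^i·y^j·1^k = c·x^i·y^j.
Substituting Z = 1: F(X, Y, 1) = -x**3 + 3*x**2 - 2*x*y - 2*x + y**3 - 2.
Note: deg(f) ≤ deg(F) = 3; strict inequality happens when F is divisible by Z (lost terms).


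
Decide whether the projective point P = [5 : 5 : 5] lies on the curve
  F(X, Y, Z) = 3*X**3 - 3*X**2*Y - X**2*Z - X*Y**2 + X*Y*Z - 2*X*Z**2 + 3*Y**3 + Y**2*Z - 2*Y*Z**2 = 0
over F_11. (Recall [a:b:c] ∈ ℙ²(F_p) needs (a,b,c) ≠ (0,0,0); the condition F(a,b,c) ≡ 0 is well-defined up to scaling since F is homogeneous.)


F(5,5,5) ≡ 7 (mod 11); P is NOT on the curve.

Evaluate F(5, 5, 5) term-by-term (mod 11).
  3*X**3 ↦ 3·125·1·1 = 375
  -3*X**2*Y ↦ -3·25·5·1 = -375
  -X**2*Z ↦ -1·25·1·5 = -125
  -X*Y**2 ↦ -1·5·25·1 = -125
  X*Y*Z ↦ 1·5·5·5 = 125
  -2*X*Z**2 ↦ -2·5·1·25 = -250
  3*Y**3 ↦ 3·1·125·1 = 375
  Y**2*Z ↦ 1·1·25·5 = 125
  -2*Y*Z**2 ↦ -2·1·5·25 = -250
Sum: F(5, 5, 5) = (375) + (-375) + (-125) + (-125) + (125) + (-250) + (375) + (125) + (-250) = -125.
Reducing mod 11: -125 ≡ 7 (mod 11).
Since F(a, b, c) ≡ 7 ≠ 0 (mod 11), P does NOT lie on the curve.


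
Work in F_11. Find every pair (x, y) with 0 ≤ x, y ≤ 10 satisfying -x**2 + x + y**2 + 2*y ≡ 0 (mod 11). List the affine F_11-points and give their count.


Affine F_11-points: {(0, 0), (0, 9), (1, 0), (1, 9), (2, 4), (2, 5), (6, 2), (6, 7), (10, 4), (10, 5)}; count = 10.

For each of the 121 pairs (x, y) ∈ F_11², evaluate f(x, y) mod 11. Record the zeros.
  x = 0: [0↦0, 1↦3, 2↦8, 3↦4, 4↦2, 5↦2, 6↦4, 7↦8, 8↦3, 9↦0, 10↦10]  zeros at y ∈ {0, 9}
  x = 1: [0↦0, 1↦3, 2↦8, 3↦4, 4↦2, 5↦2, 6↦4, 7↦8, 8↦3, 9↦0, 10↦10]  zeros at y ∈ {0, 9}
  x = 2: [0↦9, 1↦1, 2↦6, 3↦2, 4↦0, 5↦0, 6↦2, 7↦6, 8↦1, 9↦9, 10↦8]  zeros at y ∈ {4, 5}
  x = 3: [0↦5, 1↦8, 2↦2, 3↦9, 4↦7, 5↦7, 6↦9, 7↦2, 8↦8, 9↦5, 10↦4]  zeros at y ∈ ∅
  x = 4: [0↦10, 1↦2, 2↦7, 3↦3, 4↦1, 5↦1, 6↦3, 7↦7, 8↦2, 9↦10, 10↦9]  zeros at y ∈ ∅
  x = 5: [0↦2, 1↦5, 2↦10, 3↦6, 4↦4, 5↦4, 6↦6, 7↦10, 8↦5, 9↦2, 10↦1]  zeros at y ∈ ∅
  x = 6: [0↦3, 1↦6, 2↦0, 3↦7, 4↦5, 5↦5, 6↦7, 7↦0, 8↦6, 9↦3, 10↦2]  zeros at y ∈ {2, 7}
  x = 7: [0↦2, 1↦5, 2↦10, 3↦6, 4↦4, 5↦4, 6↦6, 7↦10, 8↦5, 9↦2, 10↦1]  zeros at y ∈ ∅
  x = 8: [0↦10, 1↦2, 2↦7, 3↦3, 4↦1, 5↦1, 6↦3, 7↦7, 8↦2, 9↦10, 10↦9]  zeros at y ∈ ∅
  x = 9: [0↦5, 1↦8, 2↦2, 3↦9, 4↦7, 5↦7, 6↦9, 7↦2, 8↦8, 9↦5, 10↦4]  zeros at y ∈ ∅
  x = 10: [0↦9, 1↦1, 2↦6, 3↦2, 4↦0, 5↦0, 6↦2, 7↦6, 8↦1, 9↦9, 10↦8]  zeros at y ∈ {4, 5}
Collecting zeros: affine points = {(0, 0), (0, 9), (1, 0), (1, 9), (2, 4), (2, 5), (6, 2), (6, 7), (10, 4), (10, 5)}.
Total count |C(F_11)_aff| = 10.


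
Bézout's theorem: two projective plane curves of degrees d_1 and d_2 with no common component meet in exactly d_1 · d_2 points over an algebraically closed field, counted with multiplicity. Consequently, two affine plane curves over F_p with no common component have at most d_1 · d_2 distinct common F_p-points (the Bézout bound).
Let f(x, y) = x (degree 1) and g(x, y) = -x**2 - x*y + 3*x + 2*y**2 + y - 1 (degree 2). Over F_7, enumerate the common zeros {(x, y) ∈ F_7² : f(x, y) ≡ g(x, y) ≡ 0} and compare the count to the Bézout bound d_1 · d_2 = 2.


Common zeros: {(0, 4), (0, 6)}; count = 2; Bézout bound = 2.

deg(f) = 1, deg(g) = 2, so Bézout bound = 2.
Scan x ∈ F_7. For each x, list the y ∈ F_7 with f(x, y) ≡ 0 and those with g(x, y) ≡ 0 (mod 7); the common zeros in that column are the intersection.
  x = 0: f ≡ 0 at y ∈ {0, 1, 2, 3, 4, 5, 6}; g ≡ 0 at y ∈ {4, 6}; common: {4, 6}.
  x = 1: f ≡ 0 at y ∈ ∅; g ≡ 0 at y ∈ ∅; common: ∅.
  x = 2: f ≡ 0 at y ∈ ∅; g ≡ 0 at y ∈ {2}; common: ∅.
  x = 3: f ≡ 0 at y ∈ ∅; g ≡ 0 at y ∈ ∅; common: ∅.
  x = 4: f ≡ 0 at y ∈ ∅; g ≡ 0 at y ∈ {6}; common: ∅.
  x = 5: f ≡ 0 at y ∈ ∅; g ≡ 0 at y ∈ ∅; common: ∅.
  x = 6: f ≡ 0 at y ∈ ∅; g ≡ 0 at y ∈ {2, 4}; common: ∅.
Collecting: common zeros = {(0, 4), (0, 6)}, so the count is 2.
Comparison with the Bézout bound: 2 ≤ 2 = deg(f)·deg(g), as expected for curves with no common component (the bound is attained).


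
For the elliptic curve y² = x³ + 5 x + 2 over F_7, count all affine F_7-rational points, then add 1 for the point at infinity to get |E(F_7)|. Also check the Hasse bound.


Affine points = {(0, 3), (0, 4), (1, 1), (1, 6), (3, 3), (3, 4), (4, 3), (4, 4)}; affine count = 8; |E(F_7)| = 9.

Discriminant check: Δ ∝ 4a³ + 27b² = 4·5³ + 27·2² = 4·125 + 27·4 ≡ 6 (mod 7). Nonzero ⇒ E is nonsingular.
For each x ∈ F_7, compute rhs = x³ + 5·x + 2 mod 7, then count y ∈ F_7 with y² ≡ rhs.
  x = 0: rhs = 2, matching y values: 3, 4 (2 points).
  x = 1: rhs = 1, matching y values: 1, 6 (2 points).
  x = 2: rhs = 6, matching y values: none (0 points).
  x = 3: rhs = 2, matching y values: 3, 4 (2 points).
  x = 4: rhs = 2, matching y values: 3, 4 (2 points).
  x = 5: rhs = 5, matching y values: none (0 points).
  x = 6: rhs = 3, matching y values: none (0 points).
Total affine count: 8.
Full point count |E(F_7)| = 8 + 1 = 9.
Hasse bound: |9 − (7+1)| = |1| = 1 ≤ 2√7 ≈ 5.2915 ✓.


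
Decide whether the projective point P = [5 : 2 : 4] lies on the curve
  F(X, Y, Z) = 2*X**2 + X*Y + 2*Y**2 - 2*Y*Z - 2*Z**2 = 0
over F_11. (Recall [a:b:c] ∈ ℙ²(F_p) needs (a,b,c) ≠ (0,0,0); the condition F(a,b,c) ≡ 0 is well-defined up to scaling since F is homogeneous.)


F(5,2,4) ≡ 9 (mod 11); P is NOT on the curve.

Evaluate F(5, 2, 4) term-by-term (mod 11).
  2*X**2 ↦ 2·25·1·1 = 50
  X*Y ↦ 1·5·2·1 = 10
  2*Y**2 ↦ 2·1·4·1 = 8
  -2*Y*Z ↦ -2·1·2·4 = -16
  -2*Z**2 ↦ -2·1·1·16 = -32
Sum: F(5, 2, 4) = (50) + (10) + (8) + (-16) + (-32) = 20.
Reducing mod 11: 20 ≡ 9 (mod 11).
Since F(a, b, c) ≡ 9 ≠ 0 (mod 11), P does NOT lie on the curve.


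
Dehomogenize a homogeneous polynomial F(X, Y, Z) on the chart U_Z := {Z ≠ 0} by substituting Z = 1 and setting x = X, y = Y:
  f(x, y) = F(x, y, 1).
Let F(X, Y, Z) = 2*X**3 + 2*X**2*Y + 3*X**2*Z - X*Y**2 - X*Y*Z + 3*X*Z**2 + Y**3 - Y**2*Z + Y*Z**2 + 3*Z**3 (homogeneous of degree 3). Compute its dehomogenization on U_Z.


f(x, y) = 2*x**3 + 2*x**2*y + 3*x**2 - x*y**2 - x*y + 3*x + y**3 - y**2 + y + 3

On U_Z we set Z = 1. Each monomial c·X^i·Y^j·Z^k in F becomes c·x^i·y^j·1^k = c·x^i·y^j.
Substituting Z = 1: F(X, Y, 1) = 2*x**3 + 2*x**2*y + 3*x**2 - x*y**2 - x*y + 3*x + y**3 - y**2 + y + 3.
Note: deg(f) ≤ deg(F) = 3; strict inequality happens when F is divisible by Z (lost terms).


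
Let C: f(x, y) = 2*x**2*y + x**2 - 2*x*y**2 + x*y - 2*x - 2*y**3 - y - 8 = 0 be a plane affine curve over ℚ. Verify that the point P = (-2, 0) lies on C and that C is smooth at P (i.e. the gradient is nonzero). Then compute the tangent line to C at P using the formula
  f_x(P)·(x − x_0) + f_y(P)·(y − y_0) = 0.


Tangent line at P: -6*x + 5*y - 12 = 0.

Step 1: f(-2, 0) = 0, so P lies on C.
Step 2: partial derivatives
  f_x(x, y) = 4*x*y + 2*x - 2*y**2 + y - 2, f_y(x, y) = 2*x**2 - 4*x*y + x - 6*y**2 - 1.
  f_x(P) = -6, f_y(P) = 5 (gradient nonzero, so P is smooth).
Step 3: tangent line at P: -6·(x − -2) + 5·(y − 0) = 0.
Expanding: -6*x + 5*y - 12 = 0.


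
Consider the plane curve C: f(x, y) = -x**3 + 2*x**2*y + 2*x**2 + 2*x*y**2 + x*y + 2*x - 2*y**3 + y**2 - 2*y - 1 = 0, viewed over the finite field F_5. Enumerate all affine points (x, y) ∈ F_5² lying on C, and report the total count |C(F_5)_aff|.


Affine F_5-points: {(1, 2), (3, 1), (4, 0)}; count = 3.

For each of the 25 pairs (x, y) ∈ F_5², evaluate f(x, y) mod 5. Record the zeros.
  x = 0: [0↦4, 1↦1, 2↦3, 3↦3, 4↦4]  zeros at y ∈ ∅
  x = 1: [0↦2, 1↦4, 2↦0, 3↦3, 4↦1]  zeros at y ∈ {2}
  x = 2: [0↦3, 1↦4, 2↦3, 3↦3, 4↦2]  zeros at y ∈ ∅
  x = 3: [0↦1, 1↦0, 2↦1, 3↦2, 4↦1]  zeros at y ∈ {1}
  x = 4: [0↦0, 1↦1, 2↦3, 3↦4, 4↦2]  zeros at y ∈ {0}
Collecting zeros: affine points = {(1, 2), (3, 1), (4, 0)}.
Total count |C(F_5)_aff| = 3.


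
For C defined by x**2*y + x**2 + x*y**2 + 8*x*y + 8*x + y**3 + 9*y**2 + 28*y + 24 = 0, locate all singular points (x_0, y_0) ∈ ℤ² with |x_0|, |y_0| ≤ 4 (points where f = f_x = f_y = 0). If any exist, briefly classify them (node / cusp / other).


Singular points: {(-2, -2)}; classification: node.

Compute partial derivatives:
  f_x = 2*x*y + 2*x + y**2 + 8*y + 8.
  f_y = x**2 + 2*x*y + 8*x + 3*y**2 + 18*y + 28.
Scan x_0 ∈ {−4, ..., 4}. For each x_0, f_y(x_0, y) is a polynomial in y; find its integer roots y ∈ {−4, ..., 4}, then test f_x and f at those candidates.
  x = -4: f_y(-4, y) = 3*y**2 + 10*y + 12; no integer root y with |y| ≤ 4.
  x = -3: f_y(-3, y) = 3*y**2 + 12*y + 13; no integer root y with |y| ≤ 4.
  x = -2: f_y(-2, y) = 3*y**2 + 14*y + 16; vanishes at y ∈ {-2}. (-2, -2): f_x = 0, f = 0 — SINGULAR.
  x = -1: f_y(-1, y) = 3*y**2 + 16*y + 21; vanishes at y ∈ {-3}. (-1, -3): f_x = -3 ≠ 0.
  x = 0: f_y(0, y) = 3*y**2 + 18*y + 28; no integer root y with |y| ≤ 4.
  x = 1: f_y(1, y) = 3*y**2 + 20*y + 37; no integer root y with |y| ≤ 4.
  x = 2: f_y(2, y) = 3*y**2 + 22*y + 48; no integer root y with |y| ≤ 4.
  x = 3: f_y(3, y) = 3*y**2 + 24*y + 61; no integer root y with |y| ≤ 4.
  x = 4: f_y(4, y) = 3*y**2 + 26*y + 76; no integer root y with |y| ≤ 4.
Only singular point on the grid: (-2, -2).
Classify: substitute x = -2 + u, y = -2 + v and expand: f = u**2*v - u**2 + u*v**2 + v**3 + v**2.
No constant or linear terms (consistent with a singular point). Quadratic part: -u**2 + v**2. Cubic part: u**2*v + u*v**2 + v**3.
The quadratic part v**2 - u**2 = (v − u)(v + u) splits into two distinct linear factors, so there are two distinct tangent lines y − -2 = ±(x − -2) — this is a node (ordinary double point).
Classification: node.


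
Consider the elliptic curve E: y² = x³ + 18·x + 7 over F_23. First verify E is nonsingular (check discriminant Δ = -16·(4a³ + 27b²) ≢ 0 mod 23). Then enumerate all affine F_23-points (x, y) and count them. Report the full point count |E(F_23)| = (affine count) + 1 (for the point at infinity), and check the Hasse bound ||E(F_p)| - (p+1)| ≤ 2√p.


Affine points = {(1, 7), (1, 16), (6, 3), (6, 20), (7, 4), (7, 19), (9, 1), (9, 22), (11, 8), (11, 15), (13, 0), (14, 6), (14, 17), (15, 8), (15, 15), (19, 3), (19, 20), (20, 8), (20, 15), (21, 3), (21, 20)}; affine count = 21; |E(F_23)| = 22.

Discriminant check: Δ ∝ 4a³ + 27b² = 4·18³ + 27·7² = 4·5832 + 27·49 ≡ 18 (mod 23). Nonzero ⇒ E is nonsingular.
For each x ∈ F_23, compute rhs = x³ + 18·x + 7 mod 23, then count y ∈ F_23 with y² ≡ rhs.
  x = 0: rhs = 7, matching y values: none (0 points).
  x = 1: rhs = 3, matching y values: 7, 16 (2 points).
  x = 2: rhs = 5, matching y values: none (0 points).
  x = 3: rhs = 19, matching y values: none (0 points).
  x = 4: rhs = 5, matching y values: none (0 points).
  x = 5: rhs = 15, matching y values: none (0 points).
  x = 6: rhs = 9, matching y values: 3, 20 (2 points).
  x = 7: rhs = 16, matching y values: 4, 19 (2 points).
  x = 8: rhs = 19, matching y values: none (0 points).
  x = 9: rhs = 1, matching y values: 1, 22 (2 points).
  x = 10: rhs = 14, matching y values: none (0 points).
  x = 11: rhs = 18, matching y values: 8, 15 (2 points).
  x = 12: rhs = 19, matching y values: none (0 points).
  x = 13: rhs = 0, matching y values: 0 (1 points).
  x = 14: rhs = 13, matching y values: 6, 17 (2 points).
  x = 15: rhs = 18, matching y values: 8, 15 (2 points).
  x = 16: rhs = 21, matching y values: none (0 points).
  x = 17: rhs = 5, matching y values: none (0 points).
  x = 18: rhs = 22, matching y values: none (0 points).
  x = 19: rhs = 9, matching y values: 3, 20 (2 points).
  x = 20: rhs = 18, matching y values: 8, 15 (2 points).
  x = 21: rhs = 9, matching y values: 3, 20 (2 points).
  x = 22: rhs = 11, matching y values: none (0 points).
Total affine count: 21.
Full point count |E(F_23)| = 21 + 1 = 22.
Hasse bound: |22 − (23+1)| = |-2| = 2 ≤ 2√23 ≈ 9.5917 ✓.


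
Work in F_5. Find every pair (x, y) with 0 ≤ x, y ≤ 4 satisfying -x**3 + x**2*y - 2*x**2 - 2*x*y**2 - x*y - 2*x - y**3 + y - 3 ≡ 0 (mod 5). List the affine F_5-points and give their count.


Affine F_5-points: {(1, 1), (1, 3), (1, 4), (2, 1)}; count = 4.

For each of the 25 pairs (x, y) ∈ F_5², evaluate f(x, y) mod 5. Record the zeros.
  x = 0: [0↦2, 1↦2, 2↦1, 3↦3, 4↦2]  zeros at y ∈ ∅
  x = 1: [0↦2, 1↦0, 2↦3, 3↦0, 4↦0]  zeros at y ∈ {1, 3, 4}
  x = 2: [0↦2, 1↦0, 2↦4, 3↦3, 4↦1]  zeros at y ∈ {1}
  x = 3: [0↦1, 1↦1, 2↦3, 3↦1, 4↦4]  zeros at y ∈ ∅
  x = 4: [0↦3, 1↦2, 2↦4, 3↦3, 4↦3]  zeros at y ∈ ∅
Collecting zeros: affine points = {(1, 1), (1, 3), (1, 4), (2, 1)}.
Total count |C(F_5)_aff| = 4.


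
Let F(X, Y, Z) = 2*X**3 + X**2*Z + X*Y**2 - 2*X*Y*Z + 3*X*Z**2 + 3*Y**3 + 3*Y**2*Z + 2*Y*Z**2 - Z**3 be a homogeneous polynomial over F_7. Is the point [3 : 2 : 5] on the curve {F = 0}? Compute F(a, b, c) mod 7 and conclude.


F(3,2,5) ≡ 6 (mod 7); P is NOT on the curve.

Evaluate F(3, 2, 5) term-by-term (mod 7).
  2*X**3 ↦ 2·27·1·1 = 54
  X**2*Z ↦ 1·9·1·5 = 45
  X*Y**2 ↦ 1·3·4·1 = 12
  -2*X*Y*Z ↦ -2·3·2·5 = -60
  3*X*Z**2 ↦ 3·3·1·25 = 225
  3*Y**3 ↦ 3·1·8·1 = 24
  3*Y**2*Z ↦ 3·1·4·5 = 60
  2*Y*Z**2 ↦ 2·1·2·25 = 100
  -Z**3 ↦ -1·1·1·125 = -125
Sum: F(3, 2, 5) = (54) + (45) + (12) + (-60) + (225) + (24) + (60) + (100) + (-125) = 335.
Reducing mod 7: 335 ≡ 6 (mod 7).
Since F(a, b, c) ≡ 6 ≠ 0 (mod 7), P does NOT lie on the curve.


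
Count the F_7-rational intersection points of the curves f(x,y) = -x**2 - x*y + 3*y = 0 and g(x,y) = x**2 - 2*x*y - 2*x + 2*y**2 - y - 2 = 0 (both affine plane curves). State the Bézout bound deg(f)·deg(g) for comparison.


Common zeros: ∅; count = 0; Bézout bound = 4.

deg(f) = 2, deg(g) = 2, so Bézout bound = 4.
Scan x ∈ F_7. For each x, list the y ∈ F_7 with f(x, y) ≡ 0 and those with g(x, y) ≡ 0 (mod 7); the common zeros in that column are the intersection.
  x = 0: f ≡ 0 at y ∈ {0}; g ≡ 0 at y ∈ ∅; common: ∅.
  x = 1: f ≡ 0 at y ∈ {4}; g ≡ 0 at y ∈ ∅; common: ∅.
  x = 2: f ≡ 0 at y ∈ {4}; g ≡ 0 at y ∈ ∅; common: ∅.
  x = 3: f ≡ 0 at y ∈ ∅; g ≡ 0 at y ∈ ∅; common: ∅.
  x = 4: f ≡ 0 at y ∈ {5}; g ≡ 0 at y ∈ ∅; common: ∅.
  x = 5: f ≡ 0 at y ∈ {5}; g ≡ 0 at y ∈ ∅; common: ∅.
  x = 6: f ≡ 0 at y ∈ {2}; g ≡ 0 at y ∈ {5}; common: ∅.
Collecting: common zeros = ∅, so the count is 0.
Comparison with the Bézout bound: 0 ≤ 4 = deg(f)·deg(g), as expected for curves with no common component (the affine F_7-count falls short of the bound because intersections may lie at infinity, over extension fields, or carry multiplicity).


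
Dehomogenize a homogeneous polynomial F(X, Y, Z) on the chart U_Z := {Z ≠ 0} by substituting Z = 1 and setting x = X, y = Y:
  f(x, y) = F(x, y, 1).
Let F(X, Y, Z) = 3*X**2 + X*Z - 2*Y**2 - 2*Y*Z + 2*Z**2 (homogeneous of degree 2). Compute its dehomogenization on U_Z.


f(x, y) = 3*x**2 + x - 2*y**2 - 2*y + 2

On U_Z we set Z = 1. Each monomial c·X^i·Y^j·Z^k in F becomes c·x^i·y^j·1^k = c·x^i·y^j.
Substituting Z = 1: F(X, Y, 1) = 3*x**2 + x - 2*y**2 - 2*y + 2.
Note: deg(f) ≤ deg(F) = 2; strict inequality happens when F is divisible by Z (lost terms).


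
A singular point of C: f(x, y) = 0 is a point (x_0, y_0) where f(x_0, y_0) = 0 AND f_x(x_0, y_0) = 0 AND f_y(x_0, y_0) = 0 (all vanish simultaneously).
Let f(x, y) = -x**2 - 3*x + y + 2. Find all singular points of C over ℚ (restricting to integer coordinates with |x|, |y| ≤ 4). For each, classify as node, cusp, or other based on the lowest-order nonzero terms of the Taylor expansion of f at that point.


No singular points in the scanned grid; C is smooth there.

Compute partial derivatives:
  f_x = -2*x - 3.
  f_y = 1.
f_y = 1 is a nonzero constant, so f_y never vanishes: no point (x, y) can satisfy f = f_x = f_y = 0. In particular no (x, y) ∈ {−4, ..., 4}² is singular; the curve is smooth.


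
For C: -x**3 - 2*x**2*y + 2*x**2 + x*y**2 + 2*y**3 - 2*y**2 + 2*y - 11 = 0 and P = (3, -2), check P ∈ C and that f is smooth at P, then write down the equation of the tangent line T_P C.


Tangent line at P: 13*x + 4*y - 31 = 0.

Step 1: f(3, -2) = 0, so P lies on C.
Step 2: partial derivatives
  f_x(x, y) = -3*x**2 - 4*x*y + 4*x + y**2, f_y(x, y) = -2*x**2 + 2*x*y + 6*y**2 - 4*y + 2.
  f_x(P) = 13, f_y(P) = 4 (gradient nonzero, so P is smooth).
Step 3: tangent line at P: 13·(x − 3) + 4·(y − -2) = 0.
Expanding: 13*x + 4*y - 31 = 0.


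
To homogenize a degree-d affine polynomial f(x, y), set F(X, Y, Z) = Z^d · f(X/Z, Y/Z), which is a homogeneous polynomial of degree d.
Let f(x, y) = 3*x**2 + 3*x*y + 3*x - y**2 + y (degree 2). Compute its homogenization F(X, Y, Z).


F(X, Y, Z) = 3*X**2 + 3*X*Y + 3*X*Z - Y**2 + Y*Z

deg(f) = 2.
Substitute x = X/Z, y = Y/Z into f, then multiply by Z^2.
  monomial 3·x^2·y^0 ↦ 3·X^2·Y^0·Z^0.
  monomial 3·x^1·y^1 ↦ 3·X^1·Y^1·Z^0.
  monomial 3·x^1·y^0 ↦ 3·X^1·Y^0·Z^1.
  monomial -1·x^0·y^2 ↦ -1·X^0·Y^2·Z^0.
  monomial 1·x^0·y^1 ↦ 1·X^0·Y^1·Z^1.
Collecting: F(X, Y, Z) = 3*X**2 + 3*X*Y + 3*X*Z - Y**2 + Y*Z.


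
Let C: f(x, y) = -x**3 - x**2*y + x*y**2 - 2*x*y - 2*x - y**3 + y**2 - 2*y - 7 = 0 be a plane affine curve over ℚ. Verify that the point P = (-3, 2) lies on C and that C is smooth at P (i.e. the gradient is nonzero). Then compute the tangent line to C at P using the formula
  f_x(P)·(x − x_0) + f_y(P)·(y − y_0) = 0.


Tangent line at P: -17*x - 25*y - 1 = 0.

Step 1: f(-3, 2) = 0, so P lies on C.
Step 2: partial derivatives
  f_x(x, y) = -3*x**2 - 2*x*y + y**2 - 2*y - 2, f_y(x, y) = -x**2 + 2*x*y - 2*x - 3*y**2 + 2*y - 2.
  f_x(P) = -17, f_y(P) = -25 (gradient nonzero, so P is smooth).
Step 3: tangent line at P: -17·(x − -3) + -25·(y − 2) = 0.
Expanding: -17*x - 25*y - 1 = 0.


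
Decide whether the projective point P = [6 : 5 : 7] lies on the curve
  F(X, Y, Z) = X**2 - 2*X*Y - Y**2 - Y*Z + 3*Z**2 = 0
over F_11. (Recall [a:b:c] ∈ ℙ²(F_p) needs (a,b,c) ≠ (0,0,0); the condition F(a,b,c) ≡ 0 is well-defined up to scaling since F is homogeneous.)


F(6,5,7) ≡ 8 (mod 11); P is NOT on the curve.

Evaluate F(6, 5, 7) term-by-term (mod 11).
  X**2 ↦ 1·36·1·1 = 36
  -2*X*Y ↦ -2·6·5·1 = -60
  -Y**2 ↦ -1·1·25·1 = -25
  -Y*Z ↦ -1·1·5·7 = -35
  3*Z**2 ↦ 3·1·1·49 = 147
Sum: F(6, 5, 7) = (36) + (-60) + (-25) + (-35) + (147) = 63.
Reducing mod 11: 63 ≡ 8 (mod 11).
Since F(a, b, c) ≡ 8 ≠ 0 (mod 11), P does NOT lie on the curve.


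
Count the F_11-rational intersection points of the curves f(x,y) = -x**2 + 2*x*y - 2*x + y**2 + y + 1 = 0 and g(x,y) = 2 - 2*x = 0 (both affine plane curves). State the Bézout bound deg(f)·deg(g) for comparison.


Common zeros: ∅; count = 0; Bézout bound = 2.

deg(f) = 2, deg(g) = 1, so Bézout bound = 2.
Scan x ∈ F_11. For each x, list the y ∈ F_11 with f(x, y) ≡ 0 and those with g(x, y) ≡ 0 (mod 11); the common zeros in that column are the intersection.
  x = 0: f ≡ 0 at y ∈ ∅; g ≡ 0 at y ∈ ∅; common: ∅.
  x = 1: f ≡ 0 at y ∈ ∅; g ≡ 0 at y ∈ {0, 1, 2, 3, 4, 5, 6, 7, 8, 9, 10}; common: ∅.
  x = 2: f ≡ 0 at y ∈ {7, 10}; g ≡ 0 at y ∈ ∅; common: ∅.
  x = 3: f ≡ 0 at y ∈ ∅; g ≡ 0 at y ∈ ∅; common: ∅.
  x = 4: f ≡ 0 at y ∈ ∅; g ≡ 0 at y ∈ ∅; common: ∅.
  x = 5: f ≡ 0 at y ∈ {1, 10}; g ≡ 0 at y ∈ ∅; common: ∅.
  x = 6: f ≡ 0 at y ∈ {1, 8}; g ≡ 0 at y ∈ ∅; common: ∅.
  x = 7: f ≡ 0 at y ∈ {9}; g ≡ 0 at y ∈ ∅; common: ∅.
  x = 8: f ≡ 0 at y ∈ {8}; g ≡ 0 at y ∈ ∅; common: ∅.
  x = 9: f ≡ 0 at y ∈ {5, 9}; g ≡ 0 at y ∈ ∅; common: ∅.
  x = 10: f ≡ 0 at y ∈ {5, 7}; g ≡ 0 at y ∈ ∅; common: ∅.
Collecting: common zeros = ∅, so the count is 0.
Comparison with the Bézout bound: 0 ≤ 2 = deg(f)·deg(g), as expected for curves with no common component (the affine F_11-count falls short of the bound because intersections may lie at infinity, over extension fields, or carry multiplicity).
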